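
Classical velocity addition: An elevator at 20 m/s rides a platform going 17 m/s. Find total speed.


Given: object velocity = 20 m/s, platform velocity = 17 m/s (same direction)
Using classical velocity addition: v_total = v_object + v_platform
v_total = 20 + 17
v_total = 37 m/s

37 m/s


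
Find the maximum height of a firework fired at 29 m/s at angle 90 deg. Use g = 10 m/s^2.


Given: v0 = 29 m/s, theta = 90 deg, g = 10 m/s^2
sin^2(90) = 1
Using H = v0^2 * sin^2(theta) / (2*g)
H = 29^2 * 1 / (2*10)
H = 841 * 1 / 20
H = 841 / 20
H = 841/20 m

841/20 m


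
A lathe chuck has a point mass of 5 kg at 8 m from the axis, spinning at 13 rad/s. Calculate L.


Given: m = 5 kg, r = 8 m, omega = 13 rad/s
For a point mass: I = m*r^2
I = 5*8^2 = 5*64 = 320
L = I*omega = 320*13
L = 4160 kg*m^2/s

4160 kg*m^2/s


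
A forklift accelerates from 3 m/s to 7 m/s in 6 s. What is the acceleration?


Given: initial velocity v0 = 3 m/s, final velocity v = 7 m/s, time t = 6 s
Using a = (v - v0) / t
a = (7 - 3) / 6
a = 4 / 6
a = 2/3 m/s^2

2/3 m/s^2


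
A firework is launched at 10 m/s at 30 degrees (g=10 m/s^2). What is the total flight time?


Given: v0 = 10 m/s, theta = 30 deg, g = 10 m/s^2
sin(30) = 1/2
Using T = 2*v0*sin(theta) / g
T = 2*10*1/2 / 10
T = 10 / 10
T = 1 s

1 s


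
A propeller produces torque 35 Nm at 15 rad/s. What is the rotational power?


Given: tau = 35 Nm, omega = 15 rad/s
Using P = tau * omega
P = 35 * 15
P = 525 W

525 W


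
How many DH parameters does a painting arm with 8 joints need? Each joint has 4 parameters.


Given: 8 joints, 4 DH parameters per joint (d, theta, a, alpha)
Total DH parameters = number_of_joints * 4
Total = 8 * 4
Total = 32

32


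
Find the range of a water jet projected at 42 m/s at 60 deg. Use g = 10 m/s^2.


Given: v0 = 42 m/s, theta = 60 deg, g = 10 m/s^2
sin(2*60) = sin(120) = sqrt(3)/2
Using R = v0^2 * sin(2*theta) / g
R = 42^2 * (sqrt(3)/2) / 10
R = 1764 * sqrt(3) / 20
R = 441/5*sqrt(3) m

441/5*sqrt(3) m


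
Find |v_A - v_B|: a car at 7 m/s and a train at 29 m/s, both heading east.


Given: v_A = 7 m/s east, v_B = 29 m/s east
Both move in the same direction; relative speed = |v_A - v_B|
|7 - 29| = |-22|
= 22 m/s

22 m/s


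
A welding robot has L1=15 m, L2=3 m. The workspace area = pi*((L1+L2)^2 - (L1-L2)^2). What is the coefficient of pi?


Given: L1 = 15, L2 = 3
(L1+L2)^2 = (18)^2 = 324
(L1-L2)^2 = (12)^2 = 144
Difference = 324 - 144 = 180
This equals 4*L1*L2 = 4*15*3 = 180
Workspace area = 180*pi

180


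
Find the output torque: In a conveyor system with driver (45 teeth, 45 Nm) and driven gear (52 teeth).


Given: N1 = 45, N2 = 52, T1 = 45 Nm
Using T2/T1 = N2/N1
T2 = T1 * N2 / N1
T2 = 45 * 52 / 45
T2 = 2340 / 45
T2 = 52 Nm

52 Nm


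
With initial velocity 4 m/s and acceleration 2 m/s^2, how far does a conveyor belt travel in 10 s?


Given: v0 = 4 m/s, a = 2 m/s^2, t = 10 s
Using s = v0*t + (1/2)*a*t^2
s = 4*10 + (1/2)*2*10^2
s = 40 + (1/2)*200
s = 40 + 100
s = 140

140 m


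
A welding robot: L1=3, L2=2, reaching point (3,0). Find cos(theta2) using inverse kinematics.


Given: L1 = 3, L2 = 2, target (x, y) = (3, 0)
Using cos(theta2) = (x^2 + y^2 - L1^2 - L2^2) / (2*L1*L2)
x^2 + y^2 = 3^2 + 0 = 9
L1^2 + L2^2 = 9 + 4 = 13
Numerator = 9 - 13 = -4
Denominator = 2*3*2 = 12
cos(theta2) = -4/12 = -1/3

-1/3


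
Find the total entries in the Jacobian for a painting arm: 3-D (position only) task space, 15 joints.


Given: task space dimension = 3, joints = 15
Jacobian is a 3 x 15 matrix
Total entries = rows * columns
Total = 3 * 15
Total = 45

45


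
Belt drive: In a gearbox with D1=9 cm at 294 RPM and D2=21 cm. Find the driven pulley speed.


Given: D1 = 9 cm, w1 = 294 RPM, D2 = 21 cm
Using D1*w1 = D2*w2
w2 = D1*w1 / D2
w2 = 9*294 / 21
w2 = 2646 / 21
w2 = 126 RPM

126 RPM


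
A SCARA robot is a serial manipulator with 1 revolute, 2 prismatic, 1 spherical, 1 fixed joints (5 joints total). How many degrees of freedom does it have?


Given: serial robot with 1 revolute, 2 prismatic, 1 spherical, 1 fixed joints
DOF contribution per joint type: revolute=1, prismatic=1, spherical=3, fixed=0
DOF = 1*1 + 2*1 + 1*3 + 1*0
DOF = 6

6


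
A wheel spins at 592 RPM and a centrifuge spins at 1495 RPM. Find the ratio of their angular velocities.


Given: RPM_A = 592, RPM_B = 1495
omega = 2*pi*RPM/60, so omega_A/omega_B = RPM_A / RPM_B
omega_A/omega_B = 592 / 1495
omega_A/omega_B = 592/1495

592/1495


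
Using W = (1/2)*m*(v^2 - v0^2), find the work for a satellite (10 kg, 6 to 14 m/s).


Given: m = 10 kg, v0 = 6 m/s, v = 14 m/s
Using W = (1/2)*m*(v^2 - v0^2)
v^2 = 14^2 = 196
v0^2 = 6^2 = 36
v^2 - v0^2 = 196 - 36 = 160
W = (1/2)*10*160 = 800 J

800 J


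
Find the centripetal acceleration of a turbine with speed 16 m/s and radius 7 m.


Given: v = 16 m/s, r = 7 m
Using a_c = v^2 / r
a_c = 16^2 / 7
a_c = 256 / 7
a_c = 256/7 m/s^2

256/7 m/s^2


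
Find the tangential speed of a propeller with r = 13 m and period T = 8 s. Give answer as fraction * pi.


Given: radius r = 13 m, period T = 8 s
Using v = 2*pi*r / T
v = 2*pi*13 / 8
v = 26*pi / 8
v = 13/4*pi m/s

13/4*pi m/s


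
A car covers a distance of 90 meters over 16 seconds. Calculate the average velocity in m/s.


Given: distance d = 90 m, time t = 16 s
Using v = d / t
v = 90 / 16
v = 45/8 m/s

45/8 m/s


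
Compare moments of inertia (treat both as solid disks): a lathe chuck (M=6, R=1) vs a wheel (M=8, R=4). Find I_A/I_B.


Given: M1=6 kg, R1=1 m, M2=8 kg, R2=4 m
For a disk: I = (1/2)*M*R^2, so I_A/I_B = (M1*R1^2)/(M2*R2^2)
M1*R1^2 = 6*1 = 6
M2*R2^2 = 8*16 = 128
I_A/I_B = 6/128 = 3/64

3/64


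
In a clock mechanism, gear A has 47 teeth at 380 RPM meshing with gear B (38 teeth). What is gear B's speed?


Given: N1 = 47 teeth, w1 = 380 RPM, N2 = 38 teeth
Using N1*w1 = N2*w2
w2 = N1*w1 / N2
w2 = 47*380 / 38
w2 = 17860 / 38
w2 = 470 RPM

470 RPM


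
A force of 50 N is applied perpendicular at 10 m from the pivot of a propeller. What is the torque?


Given: F = 50 N, r = 10 m, angle = 90 deg (perpendicular)
Using tau = F * r * sin(90)
sin(90) = 1
tau = 50 * 10 * 1
tau = 500 Nm

500 Nm


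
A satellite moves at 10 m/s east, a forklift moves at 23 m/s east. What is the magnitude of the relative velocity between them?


Given: v_A = 10 m/s east, v_B = 23 m/s east
Both move in the same direction; relative speed = |v_A - v_B|
|10 - 23| = |-13|
= 13 m/s

13 m/s


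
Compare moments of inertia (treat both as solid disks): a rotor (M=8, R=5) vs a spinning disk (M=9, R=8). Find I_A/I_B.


Given: M1=8 kg, R1=5 m, M2=9 kg, R2=8 m
For a disk: I = (1/2)*M*R^2, so I_A/I_B = (M1*R1^2)/(M2*R2^2)
M1*R1^2 = 8*25 = 200
M2*R2^2 = 9*64 = 576
I_A/I_B = 200/576 = 25/72

25/72


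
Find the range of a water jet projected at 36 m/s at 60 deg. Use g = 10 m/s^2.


Given: v0 = 36 m/s, theta = 60 deg, g = 10 m/s^2
sin(2*60) = sin(120) = sqrt(3)/2
Using R = v0^2 * sin(2*theta) / g
R = 36^2 * (sqrt(3)/2) / 10
R = 1296 * sqrt(3) / 20
R = 324/5*sqrt(3) m

324/5*sqrt(3) m


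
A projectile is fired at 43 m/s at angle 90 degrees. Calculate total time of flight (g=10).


Given: v0 = 43 m/s, theta = 90 deg, g = 10 m/s^2
sin(90) = 1
Using T = 2*v0*sin(theta) / g
T = 2*43*1 / 10
T = 86 / 10
T = 43/5 s

43/5 s


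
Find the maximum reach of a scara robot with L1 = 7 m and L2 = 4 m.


Given: L1 = 7 m, L2 = 4 m
For a 2-link planar arm, max reach = L1 + L2 (fully extended)
Max reach = 7 + 4
Max reach = 11 m

11 m


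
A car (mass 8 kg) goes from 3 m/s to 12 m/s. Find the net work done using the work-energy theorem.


Given: m = 8 kg, v0 = 3 m/s, v = 12 m/s
Using W = (1/2)*m*(v^2 - v0^2)
v^2 = 12^2 = 144
v0^2 = 3^2 = 9
v^2 - v0^2 = 144 - 9 = 135
W = (1/2)*8*135 = 540 J

540 J


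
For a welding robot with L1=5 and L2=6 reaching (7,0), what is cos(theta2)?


Given: L1 = 5, L2 = 6, target (x, y) = (7, 0)
Using cos(theta2) = (x^2 + y^2 - L1^2 - L2^2) / (2*L1*L2)
x^2 + y^2 = 7^2 + 0 = 49
L1^2 + L2^2 = 25 + 36 = 61
Numerator = 49 - 61 = -12
Denominator = 2*5*6 = 60
cos(theta2) = -12/60 = -1/5

-1/5


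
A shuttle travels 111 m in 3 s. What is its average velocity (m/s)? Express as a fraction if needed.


Given: distance d = 111 m, time t = 3 s
Using v = d / t
v = 111 / 3
v = 37 m/s

37 m/s


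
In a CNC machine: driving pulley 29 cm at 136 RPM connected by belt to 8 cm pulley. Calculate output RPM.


Given: D1 = 29 cm, w1 = 136 RPM, D2 = 8 cm
Using D1*w1 = D2*w2
w2 = D1*w1 / D2
w2 = 29*136 / 8
w2 = 3944 / 8
w2 = 493 RPM

493 RPM


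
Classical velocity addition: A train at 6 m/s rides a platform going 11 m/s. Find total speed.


Given: object velocity = 6 m/s, platform velocity = 11 m/s (same direction)
Using classical velocity addition: v_total = v_object + v_platform
v_total = 6 + 11
v_total = 17 m/s

17 m/s


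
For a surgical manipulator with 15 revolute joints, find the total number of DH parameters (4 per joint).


Given: 15 joints, 4 DH parameters per joint (d, theta, a, alpha)
Total DH parameters = number_of_joints * 4
Total = 15 * 4
Total = 60

60


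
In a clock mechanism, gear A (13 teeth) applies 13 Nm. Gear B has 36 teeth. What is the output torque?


Given: N1 = 13, N2 = 36, T1 = 13 Nm
Using T2/T1 = N2/N1
T2 = T1 * N2 / N1
T2 = 13 * 36 / 13
T2 = 468 / 13
T2 = 36 Nm

36 Nm


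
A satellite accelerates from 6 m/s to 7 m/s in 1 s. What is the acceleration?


Given: initial velocity v0 = 6 m/s, final velocity v = 7 m/s, time t = 1 s
Using a = (v - v0) / t
a = (7 - 6) / 1
a = 1 / 1
a = 1 m/s^2

1 m/s^2


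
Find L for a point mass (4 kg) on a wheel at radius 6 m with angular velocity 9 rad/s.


Given: m = 4 kg, r = 6 m, omega = 9 rad/s
For a point mass: I = m*r^2
I = 4*6^2 = 4*36 = 144
L = I*omega = 144*9
L = 1296 kg*m^2/s

1296 kg*m^2/s


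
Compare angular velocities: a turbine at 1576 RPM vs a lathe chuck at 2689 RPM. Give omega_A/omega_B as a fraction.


Given: RPM_A = 1576, RPM_B = 2689
omega = 2*pi*RPM/60, so omega_A/omega_B = RPM_A / RPM_B
omega_A/omega_B = 1576 / 2689
omega_A/omega_B = 1576/2689

1576/2689


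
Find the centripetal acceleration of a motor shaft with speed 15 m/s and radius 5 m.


Given: v = 15 m/s, r = 5 m
Using a_c = v^2 / r
a_c = 15^2 / 5
a_c = 225 / 5
a_c = 45 m/s^2

45 m/s^2


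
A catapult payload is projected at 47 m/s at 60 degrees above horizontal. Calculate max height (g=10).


Given: v0 = 47 m/s, theta = 60 deg, g = 10 m/s^2
sin^2(60) = 3/4
Using H = v0^2 * sin^2(theta) / (2*g)
H = 47^2 * 3/4 / (2*10)
H = 2209 * 3/4 / 20
H = 6627/4 / 20
H = 6627/80 m

6627/80 m


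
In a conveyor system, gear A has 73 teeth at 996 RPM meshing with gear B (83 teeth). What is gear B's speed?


Given: N1 = 73 teeth, w1 = 996 RPM, N2 = 83 teeth
Using N1*w1 = N2*w2
w2 = N1*w1 / N2
w2 = 73*996 / 83
w2 = 72708 / 83
w2 = 876 RPM

876 RPM


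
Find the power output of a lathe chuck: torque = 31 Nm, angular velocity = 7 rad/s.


Given: tau = 31 Nm, omega = 7 rad/s
Using P = tau * omega
P = 31 * 7
P = 217 W

217 W


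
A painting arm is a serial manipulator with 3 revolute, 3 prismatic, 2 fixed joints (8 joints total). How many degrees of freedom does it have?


Given: serial robot with 3 revolute, 3 prismatic, 2 fixed joints
DOF contribution per joint type: revolute=1, prismatic=1, spherical=3, fixed=0
DOF = 3*1 + 3*1 + 2*0
DOF = 6

6


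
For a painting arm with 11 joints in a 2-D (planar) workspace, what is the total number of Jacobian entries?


Given: task space dimension = 2, joints = 11
Jacobian is a 2 x 11 matrix
Total entries = rows * columns
Total = 2 * 11
Total = 22

22


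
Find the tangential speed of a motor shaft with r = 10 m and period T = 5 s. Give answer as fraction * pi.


Given: radius r = 10 m, period T = 5 s
Using v = 2*pi*r / T
v = 2*pi*10 / 5
v = 20*pi / 5
v = 4*pi m/s

4*pi m/s


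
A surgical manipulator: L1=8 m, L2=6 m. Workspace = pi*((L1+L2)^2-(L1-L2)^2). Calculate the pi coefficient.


Given: L1 = 8, L2 = 6
(L1+L2)^2 = (14)^2 = 196
(L1-L2)^2 = (2)^2 = 4
Difference = 196 - 4 = 192
This equals 4*L1*L2 = 4*8*6 = 192
Workspace area = 192*pi

192


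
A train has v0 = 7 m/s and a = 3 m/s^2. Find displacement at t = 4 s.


Given: v0 = 7 m/s, a = 3 m/s^2, t = 4 s
Using s = v0*t + (1/2)*a*t^2
s = 7*4 + (1/2)*3*4^2
s = 28 + (1/2)*48
s = 28 + 24
s = 52

52 m


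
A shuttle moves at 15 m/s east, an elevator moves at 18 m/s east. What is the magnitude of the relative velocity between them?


Given: v_A = 15 m/s east, v_B = 18 m/s east
Both move in the same direction; relative speed = |v_A - v_B|
|15 - 18| = |-3|
= 3 m/s

3 m/s


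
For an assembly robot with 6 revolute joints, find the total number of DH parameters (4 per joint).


Given: 6 joints, 4 DH parameters per joint (d, theta, a, alpha)
Total DH parameters = number_of_joints * 4
Total = 6 * 4
Total = 24

24


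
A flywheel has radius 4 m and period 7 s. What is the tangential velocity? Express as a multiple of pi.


Given: radius r = 4 m, period T = 7 s
Using v = 2*pi*r / T
v = 2*pi*4 / 7
v = 8*pi / 7
v = 8/7*pi m/s

8/7*pi m/s


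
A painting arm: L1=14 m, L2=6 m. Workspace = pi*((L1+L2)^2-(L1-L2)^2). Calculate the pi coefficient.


Given: L1 = 14, L2 = 6
(L1+L2)^2 = (20)^2 = 400
(L1-L2)^2 = (8)^2 = 64
Difference = 400 - 64 = 336
This equals 4*L1*L2 = 4*14*6 = 336
Workspace area = 336*pi

336


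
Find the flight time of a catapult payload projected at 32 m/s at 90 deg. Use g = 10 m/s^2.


Given: v0 = 32 m/s, theta = 90 deg, g = 10 m/s^2
sin(90) = 1
Using T = 2*v0*sin(theta) / g
T = 2*32*1 / 10
T = 64 / 10
T = 32/5 s

32/5 s


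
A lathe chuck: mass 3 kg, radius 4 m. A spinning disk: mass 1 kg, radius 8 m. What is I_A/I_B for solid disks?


Given: M1=3 kg, R1=4 m, M2=1 kg, R2=8 m
For a disk: I = (1/2)*M*R^2, so I_A/I_B = (M1*R1^2)/(M2*R2^2)
M1*R1^2 = 3*16 = 48
M2*R2^2 = 1*64 = 64
I_A/I_B = 48/64 = 3/4

3/4


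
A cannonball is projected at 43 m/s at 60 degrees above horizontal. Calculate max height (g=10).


Given: v0 = 43 m/s, theta = 60 deg, g = 10 m/s^2
sin^2(60) = 3/4
Using H = v0^2 * sin^2(theta) / (2*g)
H = 43^2 * 3/4 / (2*10)
H = 1849 * 3/4 / 20
H = 5547/4 / 20
H = 5547/80 m

5547/80 m


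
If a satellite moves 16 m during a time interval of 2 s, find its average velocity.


Given: distance d = 16 m, time t = 2 s
Using v = d / t
v = 16 / 2
v = 8 m/s

8 m/s


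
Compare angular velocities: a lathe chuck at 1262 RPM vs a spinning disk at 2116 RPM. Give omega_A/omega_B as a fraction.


Given: RPM_A = 1262, RPM_B = 2116
omega = 2*pi*RPM/60, so omega_A/omega_B = RPM_A / RPM_B
omega_A/omega_B = 1262 / 2116
omega_A/omega_B = 631/1058

631/1058


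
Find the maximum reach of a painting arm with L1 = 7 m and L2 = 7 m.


Given: L1 = 7 m, L2 = 7 m
For a 2-link planar arm, max reach = L1 + L2 (fully extended)
Max reach = 7 + 7
Max reach = 14 m

14 m


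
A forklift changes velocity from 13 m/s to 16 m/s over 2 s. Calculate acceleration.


Given: initial velocity v0 = 13 m/s, final velocity v = 16 m/s, time t = 2 s
Using a = (v - v0) / t
a = (16 - 13) / 2
a = 3 / 2
a = 3/2 m/s^2

3/2 m/s^2


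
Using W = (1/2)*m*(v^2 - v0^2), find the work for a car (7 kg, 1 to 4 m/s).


Given: m = 7 kg, v0 = 1 m/s, v = 4 m/s
Using W = (1/2)*m*(v^2 - v0^2)
v^2 = 4^2 = 16
v0^2 = 1^2 = 1
v^2 - v0^2 = 16 - 1 = 15
W = (1/2)*7*15 = 105/2 J

105/2 J


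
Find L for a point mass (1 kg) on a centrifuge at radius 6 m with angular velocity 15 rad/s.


Given: m = 1 kg, r = 6 m, omega = 15 rad/s
For a point mass: I = m*r^2
I = 1*6^2 = 1*36 = 36
L = I*omega = 36*15
L = 540 kg*m^2/s

540 kg*m^2/s


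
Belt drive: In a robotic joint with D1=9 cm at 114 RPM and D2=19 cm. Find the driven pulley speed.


Given: D1 = 9 cm, w1 = 114 RPM, D2 = 19 cm
Using D1*w1 = D2*w2
w2 = D1*w1 / D2
w2 = 9*114 / 19
w2 = 1026 / 19
w2 = 54 RPM

54 RPM


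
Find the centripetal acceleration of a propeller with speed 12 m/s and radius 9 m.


Given: v = 12 m/s, r = 9 m
Using a_c = v^2 / r
a_c = 12^2 / 9
a_c = 144 / 9
a_c = 16 m/s^2

16 m/s^2


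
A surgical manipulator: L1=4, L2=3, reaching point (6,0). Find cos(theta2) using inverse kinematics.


Given: L1 = 4, L2 = 3, target (x, y) = (6, 0)
Using cos(theta2) = (x^2 + y^2 - L1^2 - L2^2) / (2*L1*L2)
x^2 + y^2 = 6^2 + 0 = 36
L1^2 + L2^2 = 16 + 9 = 25
Numerator = 36 - 25 = 11
Denominator = 2*4*3 = 24
cos(theta2) = 11/24 = 11/24

11/24


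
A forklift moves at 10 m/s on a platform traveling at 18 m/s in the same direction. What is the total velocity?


Given: object velocity = 10 m/s, platform velocity = 18 m/s (same direction)
Using classical velocity addition: v_total = v_object + v_platform
v_total = 10 + 18
v_total = 28 m/s

28 m/s


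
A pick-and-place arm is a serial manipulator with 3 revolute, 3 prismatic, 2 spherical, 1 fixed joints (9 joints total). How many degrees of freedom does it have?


Given: serial robot with 3 revolute, 3 prismatic, 2 spherical, 1 fixed joints
DOF contribution per joint type: revolute=1, prismatic=1, spherical=3, fixed=0
DOF = 3*1 + 3*1 + 2*3 + 1*0
DOF = 12

12


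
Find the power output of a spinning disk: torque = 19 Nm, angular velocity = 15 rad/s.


Given: tau = 19 Nm, omega = 15 rad/s
Using P = tau * omega
P = 19 * 15
P = 285 W

285 W


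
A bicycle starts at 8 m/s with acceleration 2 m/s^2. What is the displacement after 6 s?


Given: v0 = 8 m/s, a = 2 m/s^2, t = 6 s
Using s = v0*t + (1/2)*a*t^2
s = 8*6 + (1/2)*2*6^2
s = 48 + (1/2)*72
s = 48 + 36
s = 84

84 m


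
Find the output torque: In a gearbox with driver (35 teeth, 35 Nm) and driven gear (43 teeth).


Given: N1 = 35, N2 = 43, T1 = 35 Nm
Using T2/T1 = N2/N1
T2 = T1 * N2 / N1
T2 = 35 * 43 / 35
T2 = 1505 / 35
T2 = 43 Nm

43 Nm


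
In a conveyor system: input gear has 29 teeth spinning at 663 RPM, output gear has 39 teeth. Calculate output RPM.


Given: N1 = 29 teeth, w1 = 663 RPM, N2 = 39 teeth
Using N1*w1 = N2*w2
w2 = N1*w1 / N2
w2 = 29*663 / 39
w2 = 19227 / 39
w2 = 493 RPM

493 RPM


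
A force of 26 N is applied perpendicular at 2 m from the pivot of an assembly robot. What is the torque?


Given: F = 26 N, r = 2 m, angle = 90 deg (perpendicular)
Using tau = F * r * sin(90)
sin(90) = 1
tau = 26 * 2 * 1
tau = 52 Nm

52 Nm


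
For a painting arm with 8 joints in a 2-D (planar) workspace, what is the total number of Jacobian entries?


Given: task space dimension = 2, joints = 8
Jacobian is a 2 x 8 matrix
Total entries = rows * columns
Total = 2 * 8
Total = 16

16


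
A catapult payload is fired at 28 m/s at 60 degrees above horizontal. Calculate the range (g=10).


Given: v0 = 28 m/s, theta = 60 deg, g = 10 m/s^2
sin(2*60) = sin(120) = sqrt(3)/2
Using R = v0^2 * sin(2*theta) / g
R = 28^2 * (sqrt(3)/2) / 10
R = 784 * sqrt(3) / 20
R = 196/5*sqrt(3) m

196/5*sqrt(3) m


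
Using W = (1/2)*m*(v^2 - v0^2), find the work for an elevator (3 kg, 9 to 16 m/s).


Given: m = 3 kg, v0 = 9 m/s, v = 16 m/s
Using W = (1/2)*m*(v^2 - v0^2)
v^2 = 16^2 = 256
v0^2 = 9^2 = 81
v^2 - v0^2 = 256 - 81 = 175
W = (1/2)*3*175 = 525/2 J

525/2 J


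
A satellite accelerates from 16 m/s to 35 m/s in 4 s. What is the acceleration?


Given: initial velocity v0 = 16 m/s, final velocity v = 35 m/s, time t = 4 s
Using a = (v - v0) / t
a = (35 - 16) / 4
a = 19 / 4
a = 19/4 m/s^2

19/4 m/s^2


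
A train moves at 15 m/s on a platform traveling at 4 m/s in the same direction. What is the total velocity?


Given: object velocity = 15 m/s, platform velocity = 4 m/s (same direction)
Using classical velocity addition: v_total = v_object + v_platform
v_total = 15 + 4
v_total = 19 m/s

19 m/s


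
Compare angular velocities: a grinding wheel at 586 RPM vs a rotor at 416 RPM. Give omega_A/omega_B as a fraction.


Given: RPM_A = 586, RPM_B = 416
omega = 2*pi*RPM/60, so omega_A/omega_B = RPM_A / RPM_B
omega_A/omega_B = 586 / 416
omega_A/omega_B = 293/208

293/208


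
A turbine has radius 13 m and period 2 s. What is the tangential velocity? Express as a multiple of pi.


Given: radius r = 13 m, period T = 2 s
Using v = 2*pi*r / T
v = 2*pi*13 / 2
v = 26*pi / 2
v = 13*pi m/s

13*pi m/s


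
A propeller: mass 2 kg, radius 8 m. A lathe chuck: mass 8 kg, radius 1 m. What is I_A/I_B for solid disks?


Given: M1=2 kg, R1=8 m, M2=8 kg, R2=1 m
For a disk: I = (1/2)*M*R^2, so I_A/I_B = (M1*R1^2)/(M2*R2^2)
M1*R1^2 = 2*64 = 128
M2*R2^2 = 8*1 = 8
I_A/I_B = 128/8 = 16

16


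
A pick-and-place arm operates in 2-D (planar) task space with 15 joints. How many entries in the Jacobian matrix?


Given: task space dimension = 2, joints = 15
Jacobian is a 2 x 15 matrix
Total entries = rows * columns
Total = 2 * 15
Total = 30

30


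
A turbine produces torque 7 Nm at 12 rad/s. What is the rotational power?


Given: tau = 7 Nm, omega = 12 rad/s
Using P = tau * omega
P = 7 * 12
P = 84 W

84 W


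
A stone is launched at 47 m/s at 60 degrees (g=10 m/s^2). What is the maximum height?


Given: v0 = 47 m/s, theta = 60 deg, g = 10 m/s^2
sin^2(60) = 3/4
Using H = v0^2 * sin^2(theta) / (2*g)
H = 47^2 * 3/4 / (2*10)
H = 2209 * 3/4 / 20
H = 6627/4 / 20
H = 6627/80 m

6627/80 m


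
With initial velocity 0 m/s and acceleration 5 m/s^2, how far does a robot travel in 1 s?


Given: v0 = 0 m/s, a = 5 m/s^2, t = 1 s
Using s = v0*t + (1/2)*a*t^2
s = 0*1 + (1/2)*5*1^2
s = 0 + (1/2)*5
s = 0 + 5/2
s = 5/2

5/2 m


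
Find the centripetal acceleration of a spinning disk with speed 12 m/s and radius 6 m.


Given: v = 12 m/s, r = 6 m
Using a_c = v^2 / r
a_c = 12^2 / 6
a_c = 144 / 6
a_c = 24 m/s^2

24 m/s^2


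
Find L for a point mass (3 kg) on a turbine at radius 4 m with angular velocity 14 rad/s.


Given: m = 3 kg, r = 4 m, omega = 14 rad/s
For a point mass: I = m*r^2
I = 3*4^2 = 3*16 = 48
L = I*omega = 48*14
L = 672 kg*m^2/s

672 kg*m^2/s


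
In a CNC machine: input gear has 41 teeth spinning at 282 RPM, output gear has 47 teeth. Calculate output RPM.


Given: N1 = 41 teeth, w1 = 282 RPM, N2 = 47 teeth
Using N1*w1 = N2*w2
w2 = N1*w1 / N2
w2 = 41*282 / 47
w2 = 11562 / 47
w2 = 246 RPM

246 RPM


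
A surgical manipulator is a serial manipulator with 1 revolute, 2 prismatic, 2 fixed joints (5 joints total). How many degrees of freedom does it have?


Given: serial robot with 1 revolute, 2 prismatic, 2 fixed joints
DOF contribution per joint type: revolute=1, prismatic=1, spherical=3, fixed=0
DOF = 1*1 + 2*1 + 2*0
DOF = 3

3


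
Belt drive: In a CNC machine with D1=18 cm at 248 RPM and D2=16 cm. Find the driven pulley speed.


Given: D1 = 18 cm, w1 = 248 RPM, D2 = 16 cm
Using D1*w1 = D2*w2
w2 = D1*w1 / D2
w2 = 18*248 / 16
w2 = 4464 / 16
w2 = 279 RPM

279 RPM


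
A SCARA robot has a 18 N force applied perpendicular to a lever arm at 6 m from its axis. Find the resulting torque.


Given: F = 18 N, r = 6 m, angle = 90 deg (perpendicular)
Using tau = F * r * sin(90)
sin(90) = 1
tau = 18 * 6 * 1
tau = 108 Nm

108 Nm


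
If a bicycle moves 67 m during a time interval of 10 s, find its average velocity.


Given: distance d = 67 m, time t = 10 s
Using v = d / t
v = 67 / 10
v = 67/10 m/s

67/10 m/s


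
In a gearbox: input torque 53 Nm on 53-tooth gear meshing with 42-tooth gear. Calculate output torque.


Given: N1 = 53, N2 = 42, T1 = 53 Nm
Using T2/T1 = N2/N1
T2 = T1 * N2 / N1
T2 = 53 * 42 / 53
T2 = 2226 / 53
T2 = 42 Nm

42 Nm


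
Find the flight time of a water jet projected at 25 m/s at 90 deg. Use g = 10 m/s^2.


Given: v0 = 25 m/s, theta = 90 deg, g = 10 m/s^2
sin(90) = 1
Using T = 2*v0*sin(theta) / g
T = 2*25*1 / 10
T = 50 / 10
T = 5 s

5 s


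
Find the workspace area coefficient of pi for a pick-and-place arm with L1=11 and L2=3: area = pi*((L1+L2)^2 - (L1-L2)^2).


Given: L1 = 11, L2 = 3
(L1+L2)^2 = (14)^2 = 196
(L1-L2)^2 = (8)^2 = 64
Difference = 196 - 64 = 132
This equals 4*L1*L2 = 4*11*3 = 132
Workspace area = 132*pi

132


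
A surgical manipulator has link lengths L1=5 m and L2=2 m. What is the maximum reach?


Given: L1 = 5 m, L2 = 2 m
For a 2-link planar arm, max reach = L1 + L2 (fully extended)
Max reach = 5 + 2
Max reach = 7 m

7 m


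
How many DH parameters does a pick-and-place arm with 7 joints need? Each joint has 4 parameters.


Given: 7 joints, 4 DH parameters per joint (d, theta, a, alpha)
Total DH parameters = number_of_joints * 4
Total = 7 * 4
Total = 28

28


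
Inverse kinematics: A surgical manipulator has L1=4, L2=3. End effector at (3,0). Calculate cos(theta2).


Given: L1 = 4, L2 = 3, target (x, y) = (3, 0)
Using cos(theta2) = (x^2 + y^2 - L1^2 - L2^2) / (2*L1*L2)
x^2 + y^2 = 3^2 + 0 = 9
L1^2 + L2^2 = 16 + 9 = 25
Numerator = 9 - 25 = -16
Denominator = 2*4*3 = 24
cos(theta2) = -16/24 = -2/3

-2/3


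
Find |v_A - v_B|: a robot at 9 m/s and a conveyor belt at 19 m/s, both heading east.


Given: v_A = 9 m/s east, v_B = 19 m/s east
Both move in the same direction; relative speed = |v_A - v_B|
|9 - 19| = |-10|
= 10 m/s

10 m/s


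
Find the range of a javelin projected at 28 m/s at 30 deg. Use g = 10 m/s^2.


Given: v0 = 28 m/s, theta = 30 deg, g = 10 m/s^2
sin(2*30) = sin(60) = sqrt(3)/2
Using R = v0^2 * sin(2*theta) / g
R = 28^2 * (sqrt(3)/2) / 10
R = 784 * sqrt(3) / 20
R = 196/5*sqrt(3) m

196/5*sqrt(3) m


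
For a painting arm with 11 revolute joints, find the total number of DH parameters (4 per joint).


Given: 11 joints, 4 DH parameters per joint (d, theta, a, alpha)
Total DH parameters = number_of_joints * 4
Total = 11 * 4
Total = 44

44


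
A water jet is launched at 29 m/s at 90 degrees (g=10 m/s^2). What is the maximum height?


Given: v0 = 29 m/s, theta = 90 deg, g = 10 m/s^2
sin^2(90) = 1
Using H = v0^2 * sin^2(theta) / (2*g)
H = 29^2 * 1 / (2*10)
H = 841 * 1 / 20
H = 841 / 20
H = 841/20 m

841/20 m


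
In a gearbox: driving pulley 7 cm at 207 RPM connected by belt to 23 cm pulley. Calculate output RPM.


Given: D1 = 7 cm, w1 = 207 RPM, D2 = 23 cm
Using D1*w1 = D2*w2
w2 = D1*w1 / D2
w2 = 7*207 / 23
w2 = 1449 / 23
w2 = 63 RPM

63 RPM


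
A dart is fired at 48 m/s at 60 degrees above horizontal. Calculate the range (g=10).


Given: v0 = 48 m/s, theta = 60 deg, g = 10 m/s^2
sin(2*60) = sin(120) = sqrt(3)/2
Using R = v0^2 * sin(2*theta) / g
R = 48^2 * (sqrt(3)/2) / 10
R = 2304 * sqrt(3) / 20
R = 576/5*sqrt(3) m

576/5*sqrt(3) m


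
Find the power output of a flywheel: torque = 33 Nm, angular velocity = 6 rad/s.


Given: tau = 33 Nm, omega = 6 rad/s
Using P = tau * omega
P = 33 * 6
P = 198 W

198 W


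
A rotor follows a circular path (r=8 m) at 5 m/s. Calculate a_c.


Given: v = 5 m/s, r = 8 m
Using a_c = v^2 / r
a_c = 5^2 / 8
a_c = 25 / 8
a_c = 25/8 m/s^2

25/8 m/s^2


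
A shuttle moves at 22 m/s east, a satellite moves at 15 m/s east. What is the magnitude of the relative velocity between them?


Given: v_A = 22 m/s east, v_B = 15 m/s east
Both move in the same direction; relative speed = |v_A - v_B|
|22 - 15| = |7|
= 7 m/s

7 m/s


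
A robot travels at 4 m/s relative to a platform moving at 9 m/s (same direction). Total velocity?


Given: object velocity = 4 m/s, platform velocity = 9 m/s (same direction)
Using classical velocity addition: v_total = v_object + v_platform
v_total = 4 + 9
v_total = 13 m/s

13 m/s


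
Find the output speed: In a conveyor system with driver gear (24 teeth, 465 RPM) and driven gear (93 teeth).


Given: N1 = 24 teeth, w1 = 465 RPM, N2 = 93 teeth
Using N1*w1 = N2*w2
w2 = N1*w1 / N2
w2 = 24*465 / 93
w2 = 11160 / 93
w2 = 120 RPM

120 RPM


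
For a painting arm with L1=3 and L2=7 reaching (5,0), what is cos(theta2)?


Given: L1 = 3, L2 = 7, target (x, y) = (5, 0)
Using cos(theta2) = (x^2 + y^2 - L1^2 - L2^2) / (2*L1*L2)
x^2 + y^2 = 5^2 + 0 = 25
L1^2 + L2^2 = 9 + 49 = 58
Numerator = 25 - 58 = -33
Denominator = 2*3*7 = 42
cos(theta2) = -33/42 = -11/14

-11/14


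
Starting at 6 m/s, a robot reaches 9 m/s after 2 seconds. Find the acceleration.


Given: initial velocity v0 = 6 m/s, final velocity v = 9 m/s, time t = 2 s
Using a = (v - v0) / t
a = (9 - 6) / 2
a = 3 / 2
a = 3/2 m/s^2

3/2 m/s^2


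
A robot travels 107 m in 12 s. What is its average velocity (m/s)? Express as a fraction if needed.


Given: distance d = 107 m, time t = 12 s
Using v = d / t
v = 107 / 12
v = 107/12 m/s

107/12 m/s


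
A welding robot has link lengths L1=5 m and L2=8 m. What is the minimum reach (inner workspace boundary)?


Given: L1 = 5 m, L2 = 8 m
For a 2-link planar arm, min reach = |L1 - L2| (second link folded back)
Min reach = |5 - 8|
Min reach = 3 m

3 m


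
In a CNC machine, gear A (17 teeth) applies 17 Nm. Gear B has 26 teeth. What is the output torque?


Given: N1 = 17, N2 = 26, T1 = 17 Nm
Using T2/T1 = N2/N1
T2 = T1 * N2 / N1
T2 = 17 * 26 / 17
T2 = 442 / 17
T2 = 26 Nm

26 Nm


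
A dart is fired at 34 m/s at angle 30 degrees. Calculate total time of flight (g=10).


Given: v0 = 34 m/s, theta = 30 deg, g = 10 m/s^2
sin(30) = 1/2
Using T = 2*v0*sin(theta) / g
T = 2*34*1/2 / 10
T = 34 / 10
T = 17/5 s

17/5 s


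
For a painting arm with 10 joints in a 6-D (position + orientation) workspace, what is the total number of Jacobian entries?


Given: task space dimension = 6, joints = 10
Jacobian is a 6 x 10 matrix
Total entries = rows * columns
Total = 6 * 10
Total = 60

60


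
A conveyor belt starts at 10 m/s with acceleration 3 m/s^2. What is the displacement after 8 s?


Given: v0 = 10 m/s, a = 3 m/s^2, t = 8 s
Using s = v0*t + (1/2)*a*t^2
s = 10*8 + (1/2)*3*8^2
s = 80 + (1/2)*192
s = 80 + 96
s = 176

176 m


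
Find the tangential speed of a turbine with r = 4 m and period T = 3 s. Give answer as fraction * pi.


Given: radius r = 4 m, period T = 3 s
Using v = 2*pi*r / T
v = 2*pi*4 / 3
v = 8*pi / 3
v = 8/3*pi m/s

8/3*pi m/s


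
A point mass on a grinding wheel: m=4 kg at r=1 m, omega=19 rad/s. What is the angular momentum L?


Given: m = 4 kg, r = 1 m, omega = 19 rad/s
For a point mass: I = m*r^2
I = 4*1^2 = 4*1 = 4
L = I*omega = 4*19
L = 76 kg*m^2/s

76 kg*m^2/s


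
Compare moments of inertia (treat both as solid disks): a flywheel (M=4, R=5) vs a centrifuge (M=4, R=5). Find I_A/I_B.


Given: M1=4 kg, R1=5 m, M2=4 kg, R2=5 m
For a disk: I = (1/2)*M*R^2, so I_A/I_B = (M1*R1^2)/(M2*R2^2)
M1*R1^2 = 4*25 = 100
M2*R2^2 = 4*25 = 100
I_A/I_B = 100/100 = 1

1


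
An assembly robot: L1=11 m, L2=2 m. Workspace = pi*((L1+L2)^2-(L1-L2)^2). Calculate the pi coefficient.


Given: L1 = 11, L2 = 2
(L1+L2)^2 = (13)^2 = 169
(L1-L2)^2 = (9)^2 = 81
Difference = 169 - 81 = 88
This equals 4*L1*L2 = 4*11*2 = 88
Workspace area = 88*pi

88


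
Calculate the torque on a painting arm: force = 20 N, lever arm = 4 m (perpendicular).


Given: F = 20 N, r = 4 m, angle = 90 deg (perpendicular)
Using tau = F * r * sin(90)
sin(90) = 1
tau = 20 * 4 * 1
tau = 80 Nm

80 Nm


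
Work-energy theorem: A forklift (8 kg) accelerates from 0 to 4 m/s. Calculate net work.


Given: m = 8 kg, v0 = 0 m/s, v = 4 m/s
Using W = (1/2)*m*(v^2 - v0^2)
v^2 = 4^2 = 16
v0^2 = 0^2 = 0
v^2 - v0^2 = 16 - 0 = 16
W = (1/2)*8*16 = 64 J

64 J


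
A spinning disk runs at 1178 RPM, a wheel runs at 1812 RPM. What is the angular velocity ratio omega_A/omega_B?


Given: RPM_A = 1178, RPM_B = 1812
omega = 2*pi*RPM/60, so omega_A/omega_B = RPM_A / RPM_B
omega_A/omega_B = 1178 / 1812
omega_A/omega_B = 589/906

589/906


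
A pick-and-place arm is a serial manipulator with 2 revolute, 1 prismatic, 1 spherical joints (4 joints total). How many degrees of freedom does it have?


Given: serial robot with 2 revolute, 1 prismatic, 1 spherical joints
DOF contribution per joint type: revolute=1, prismatic=1, spherical=3, fixed=0
DOF = 2*1 + 1*1 + 1*3
DOF = 6

6


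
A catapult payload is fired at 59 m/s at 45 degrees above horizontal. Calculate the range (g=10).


Given: v0 = 59 m/s, theta = 45 deg, g = 10 m/s^2
sin(2*45) = sin(90) = 1
Using R = v0^2 * sin(2*theta) / g
R = 59^2 * 1 / 10
R = 3481 / 10
R = 3481/10 m

3481/10 m


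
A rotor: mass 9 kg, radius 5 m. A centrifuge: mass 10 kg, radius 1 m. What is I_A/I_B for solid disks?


Given: M1=9 kg, R1=5 m, M2=10 kg, R2=1 m
For a disk: I = (1/2)*M*R^2, so I_A/I_B = (M1*R1^2)/(M2*R2^2)
M1*R1^2 = 9*25 = 225
M2*R2^2 = 10*1 = 10
I_A/I_B = 225/10 = 45/2

45/2


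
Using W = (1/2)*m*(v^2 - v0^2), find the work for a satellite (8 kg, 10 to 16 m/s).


Given: m = 8 kg, v0 = 10 m/s, v = 16 m/s
Using W = (1/2)*m*(v^2 - v0^2)
v^2 = 16^2 = 256
v0^2 = 10^2 = 100
v^2 - v0^2 = 256 - 100 = 156
W = (1/2)*8*156 = 624 J

624 J


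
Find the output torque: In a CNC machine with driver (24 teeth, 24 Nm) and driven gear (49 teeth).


Given: N1 = 24, N2 = 49, T1 = 24 Nm
Using T2/T1 = N2/N1
T2 = T1 * N2 / N1
T2 = 24 * 49 / 24
T2 = 1176 / 24
T2 = 49 Nm

49 Nm


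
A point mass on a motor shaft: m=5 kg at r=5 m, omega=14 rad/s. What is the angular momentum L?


Given: m = 5 kg, r = 5 m, omega = 14 rad/s
For a point mass: I = m*r^2
I = 5*5^2 = 5*25 = 125
L = I*omega = 125*14
L = 1750 kg*m^2/s

1750 kg*m^2/s


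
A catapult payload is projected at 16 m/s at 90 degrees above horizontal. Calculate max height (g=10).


Given: v0 = 16 m/s, theta = 90 deg, g = 10 m/s^2
sin^2(90) = 1
Using H = v0^2 * sin^2(theta) / (2*g)
H = 16^2 * 1 / (2*10)
H = 256 * 1 / 20
H = 256 / 20
H = 64/5 m

64/5 m


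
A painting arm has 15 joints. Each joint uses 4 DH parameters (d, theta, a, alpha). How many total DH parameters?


Given: 15 joints, 4 DH parameters per joint (d, theta, a, alpha)
Total DH parameters = number_of_joints * 4
Total = 15 * 4
Total = 60

60


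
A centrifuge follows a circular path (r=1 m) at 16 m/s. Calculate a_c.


Given: v = 16 m/s, r = 1 m
Using a_c = v^2 / r
a_c = 16^2 / 1
a_c = 256 / 1
a_c = 256 m/s^2

256 m/s^2


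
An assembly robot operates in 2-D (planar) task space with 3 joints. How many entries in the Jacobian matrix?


Given: task space dimension = 2, joints = 3
Jacobian is a 2 x 3 matrix
Total entries = rows * columns
Total = 2 * 3
Total = 6

6


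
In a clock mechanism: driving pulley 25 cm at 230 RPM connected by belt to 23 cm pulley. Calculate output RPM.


Given: D1 = 25 cm, w1 = 230 RPM, D2 = 23 cm
Using D1*w1 = D2*w2
w2 = D1*w1 / D2
w2 = 25*230 / 23
w2 = 5750 / 23
w2 = 250 RPM

250 RPM


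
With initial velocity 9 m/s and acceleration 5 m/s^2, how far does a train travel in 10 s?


Given: v0 = 9 m/s, a = 5 m/s^2, t = 10 s
Using s = v0*t + (1/2)*a*t^2
s = 9*10 + (1/2)*5*10^2
s = 90 + (1/2)*500
s = 90 + 250
s = 340

340 m


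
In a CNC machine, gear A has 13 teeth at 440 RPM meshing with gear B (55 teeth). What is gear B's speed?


Given: N1 = 13 teeth, w1 = 440 RPM, N2 = 55 teeth
Using N1*w1 = N2*w2
w2 = N1*w1 / N2
w2 = 13*440 / 55
w2 = 5720 / 55
w2 = 104 RPM

104 RPM


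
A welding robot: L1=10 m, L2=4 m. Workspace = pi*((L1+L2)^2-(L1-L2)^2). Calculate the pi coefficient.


Given: L1 = 10, L2 = 4
(L1+L2)^2 = (14)^2 = 196
(L1-L2)^2 = (6)^2 = 36
Difference = 196 - 36 = 160
This equals 4*L1*L2 = 4*10*4 = 160
Workspace area = 160*pi

160


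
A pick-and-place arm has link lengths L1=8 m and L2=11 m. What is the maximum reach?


Given: L1 = 8 m, L2 = 11 m
For a 2-link planar arm, max reach = L1 + L2 (fully extended)
Max reach = 8 + 11
Max reach = 19 m

19 m


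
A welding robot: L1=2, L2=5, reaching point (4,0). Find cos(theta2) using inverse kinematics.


Given: L1 = 2, L2 = 5, target (x, y) = (4, 0)
Using cos(theta2) = (x^2 + y^2 - L1^2 - L2^2) / (2*L1*L2)
x^2 + y^2 = 4^2 + 0 = 16
L1^2 + L2^2 = 4 + 25 = 29
Numerator = 16 - 29 = -13
Denominator = 2*2*5 = 20
cos(theta2) = -13/20 = -13/20

-13/20


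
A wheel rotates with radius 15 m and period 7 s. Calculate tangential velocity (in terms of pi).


Given: radius r = 15 m, period T = 7 s
Using v = 2*pi*r / T
v = 2*pi*15 / 7
v = 30*pi / 7
v = 30/7*pi m/s

30/7*pi m/s


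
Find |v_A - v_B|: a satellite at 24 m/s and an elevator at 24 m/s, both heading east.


Given: v_A = 24 m/s east, v_B = 24 m/s east
Both move in the same direction; relative speed = |v_A - v_B|
|24 - 24| = |0|
= 0 m/s

0 m/s


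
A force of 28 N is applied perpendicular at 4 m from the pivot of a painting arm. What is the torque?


Given: F = 28 N, r = 4 m, angle = 90 deg (perpendicular)
Using tau = F * r * sin(90)
sin(90) = 1
tau = 28 * 4 * 1
tau = 112 Nm

112 Nm


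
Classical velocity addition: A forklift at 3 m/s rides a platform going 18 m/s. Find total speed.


Given: object velocity = 3 m/s, platform velocity = 18 m/s (same direction)
Using classical velocity addition: v_total = v_object + v_platform
v_total = 3 + 18
v_total = 21 m/s

21 m/s


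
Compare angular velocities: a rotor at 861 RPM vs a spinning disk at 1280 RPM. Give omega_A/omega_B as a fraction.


Given: RPM_A = 861, RPM_B = 1280
omega = 2*pi*RPM/60, so omega_A/omega_B = RPM_A / RPM_B
omega_A/omega_B = 861 / 1280
omega_A/omega_B = 861/1280

861/1280


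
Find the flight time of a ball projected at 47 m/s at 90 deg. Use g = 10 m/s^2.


Given: v0 = 47 m/s, theta = 90 deg, g = 10 m/s^2
sin(90) = 1
Using T = 2*v0*sin(theta) / g
T = 2*47*1 / 10
T = 94 / 10
T = 47/5 s

47/5 s


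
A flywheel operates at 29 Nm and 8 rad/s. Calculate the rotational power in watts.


Given: tau = 29 Nm, omega = 8 rad/s
Using P = tau * omega
P = 29 * 8
P = 232 W

232 W


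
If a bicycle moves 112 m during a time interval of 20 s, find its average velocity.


Given: distance d = 112 m, time t = 20 s
Using v = d / t
v = 112 / 20
v = 28/5 m/s

28/5 m/s


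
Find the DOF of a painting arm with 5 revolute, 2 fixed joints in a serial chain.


Given: serial robot with 5 revolute, 2 fixed joints
DOF contribution per joint type: revolute=1, prismatic=1, spherical=3, fixed=0
DOF = 5*1 + 2*0
DOF = 5

5


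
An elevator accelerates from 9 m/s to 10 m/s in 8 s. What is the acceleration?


Given: initial velocity v0 = 9 m/s, final velocity v = 10 m/s, time t = 8 s
Using a = (v - v0) / t
a = (10 - 9) / 8
a = 1 / 8
a = 1/8 m/s^2

1/8 m/s^2


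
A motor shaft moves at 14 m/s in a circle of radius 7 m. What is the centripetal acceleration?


Given: v = 14 m/s, r = 7 m
Using a_c = v^2 / r
a_c = 14^2 / 7
a_c = 196 / 7
a_c = 28 m/s^2

28 m/s^2


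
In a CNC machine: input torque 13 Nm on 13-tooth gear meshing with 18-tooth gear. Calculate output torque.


Given: N1 = 13, N2 = 18, T1 = 13 Nm
Using T2/T1 = N2/N1
T2 = T1 * N2 / N1
T2 = 13 * 18 / 13
T2 = 234 / 13
T2 = 18 Nm

18 Nm


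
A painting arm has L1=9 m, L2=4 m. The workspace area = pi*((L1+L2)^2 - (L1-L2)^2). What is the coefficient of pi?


Given: L1 = 9, L2 = 4
(L1+L2)^2 = (13)^2 = 169
(L1-L2)^2 = (5)^2 = 25
Difference = 169 - 25 = 144
This equals 4*L1*L2 = 4*9*4 = 144
Workspace area = 144*pi

144


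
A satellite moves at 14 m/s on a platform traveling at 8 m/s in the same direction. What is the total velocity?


Given: object velocity = 14 m/s, platform velocity = 8 m/s (same direction)
Using classical velocity addition: v_total = v_object + v_platform
v_total = 14 + 8
v_total = 22 m/s

22 m/s


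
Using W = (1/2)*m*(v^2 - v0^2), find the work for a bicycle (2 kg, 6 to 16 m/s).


Given: m = 2 kg, v0 = 6 m/s, v = 16 m/s
Using W = (1/2)*m*(v^2 - v0^2)
v^2 = 16^2 = 256
v0^2 = 6^2 = 36
v^2 - v0^2 = 256 - 36 = 220
W = (1/2)*2*220 = 220 J

220 J


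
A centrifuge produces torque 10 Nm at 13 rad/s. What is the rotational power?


Given: tau = 10 Nm, omega = 13 rad/s
Using P = tau * omega
P = 10 * 13
P = 130 W

130 W


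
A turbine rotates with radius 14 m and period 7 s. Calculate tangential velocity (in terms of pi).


Given: radius r = 14 m, period T = 7 s
Using v = 2*pi*r / T
v = 2*pi*14 / 7
v = 28*pi / 7
v = 4*pi m/s

4*pi m/s
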